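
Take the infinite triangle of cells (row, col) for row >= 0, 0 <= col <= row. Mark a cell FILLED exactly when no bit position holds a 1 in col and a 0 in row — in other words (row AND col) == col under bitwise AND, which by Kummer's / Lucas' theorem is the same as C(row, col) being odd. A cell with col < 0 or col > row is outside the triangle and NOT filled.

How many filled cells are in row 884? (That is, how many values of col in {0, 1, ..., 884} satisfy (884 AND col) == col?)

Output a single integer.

884 in binary = 1101110100
popcount(884) = number of 1-bits in 1101110100 = 6
A col c satisfies (884 AND c) == c iff every set bit of c is also set in 884; each of the 6 set bits of 884 can independently be on or off in c.
count = 2^6 = 64

Answer: 64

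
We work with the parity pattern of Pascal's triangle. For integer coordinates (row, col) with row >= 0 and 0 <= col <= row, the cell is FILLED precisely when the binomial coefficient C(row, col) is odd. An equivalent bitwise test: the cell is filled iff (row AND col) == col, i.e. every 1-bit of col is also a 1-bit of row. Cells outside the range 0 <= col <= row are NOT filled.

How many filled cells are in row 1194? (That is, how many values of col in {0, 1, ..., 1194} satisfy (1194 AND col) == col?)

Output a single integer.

Answer: 32

Derivation:
1194 in binary = 10010101010
popcount(1194) = number of 1-bits in 10010101010 = 5
A col c satisfies (1194 AND c) == c iff every set bit of c is also set in 1194; each of the 5 set bits of 1194 can independently be on or off in c.
count = 2^5 = 32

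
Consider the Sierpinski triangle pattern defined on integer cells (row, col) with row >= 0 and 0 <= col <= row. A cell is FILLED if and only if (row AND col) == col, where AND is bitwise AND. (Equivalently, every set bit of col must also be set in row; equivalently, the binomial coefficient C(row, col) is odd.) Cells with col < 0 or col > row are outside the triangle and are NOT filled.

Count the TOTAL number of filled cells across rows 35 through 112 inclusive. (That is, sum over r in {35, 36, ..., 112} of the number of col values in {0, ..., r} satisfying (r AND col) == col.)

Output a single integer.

Answer: 1294

Derivation:
r35=100011 pc3: +8 =8
r36=100100 pc2: +4 =12
r37=100101 pc3: +8 =20
r38=100110 pc3: +8 =28
r39=100111 pc4: +16 =44
r40=101000 pc2: +4 =48
r41=101001 pc3: +8 =56
r42=101010 pc3: +8 =64
r43=101011 pc4: +16 =80
r44=101100 pc3: +8 =88
r45=101101 pc4: +16 =104
r46=101110 pc4: +16 =120
r47=101111 pc5: +32 =152
r48=110000 pc2: +4 =156
r49=110001 pc3: +8 =164
r50=110010 pc3: +8 =172
r51=110011 pc4: +16 =188
r52=110100 pc3: +8 =196
r53=110101 pc4: +16 =212
r54=110110 pc4: +16 =228
r55=110111 pc5: +32 =260
r56=111000 pc3: +8 =268
r57=111001 pc4: +16 =284
r58=111010 pc4: +16 =300
r59=111011 pc5: +32 =332
r60=111100 pc4: +16 =348
r61=111101 pc5: +32 =380
r62=111110 pc5: +32 =412
r63=111111 pc6: +64 =476
r64=1000000 pc1: +2 =478
r65=1000001 pc2: +4 =482
r66=1000010 pc2: +4 =486
r67=1000011 pc3: +8 =494
r68=1000100 pc2: +4 =498
r69=1000101 pc3: +8 =506
r70=1000110 pc3: +8 =514
r71=1000111 pc4: +16 =530
r72=1001000 pc2: +4 =534
r73=1001001 pc3: +8 =542
r74=1001010 pc3: +8 =550
r75=1001011 pc4: +16 =566
r76=1001100 pc3: +8 =574
r77=1001101 pc4: +16 =590
r78=1001110 pc4: +16 =606
r79=1001111 pc5: +32 =638
r80=1010000 pc2: +4 =642
r81=1010001 pc3: +8 =650
r82=1010010 pc3: +8 =658
r83=1010011 pc4: +16 =674
r84=1010100 pc3: +8 =682
r85=1010101 pc4: +16 =698
r86=1010110 pc4: +16 =714
r87=1010111 pc5: +32 =746
r88=1011000 pc3: +8 =754
r89=1011001 pc4: +16 =770
r90=1011010 pc4: +16 =786
r91=1011011 pc5: +32 =818
r92=1011100 pc4: +16 =834
r93=1011101 pc5: +32 =866
r94=1011110 pc5: +32 =898
r95=1011111 pc6: +64 =962
r96=1100000 pc2: +4 =966
r97=1100001 pc3: +8 =974
r98=1100010 pc3: +8 =982
r99=1100011 pc4: +16 =998
r100=1100100 pc3: +8 =1006
r101=1100101 pc4: +16 =1022
r102=1100110 pc4: +16 =1038
r103=1100111 pc5: +32 =1070
r104=1101000 pc3: +8 =1078
r105=1101001 pc4: +16 =1094
r106=1101010 pc4: +16 =1110
r107=1101011 pc5: +32 =1142
r108=1101100 pc4: +16 =1158
r109=1101101 pc5: +32 =1190
r110=1101110 pc5: +32 =1222
r111=1101111 pc6: +64 =1286
r112=1110000 pc3: +8 =1294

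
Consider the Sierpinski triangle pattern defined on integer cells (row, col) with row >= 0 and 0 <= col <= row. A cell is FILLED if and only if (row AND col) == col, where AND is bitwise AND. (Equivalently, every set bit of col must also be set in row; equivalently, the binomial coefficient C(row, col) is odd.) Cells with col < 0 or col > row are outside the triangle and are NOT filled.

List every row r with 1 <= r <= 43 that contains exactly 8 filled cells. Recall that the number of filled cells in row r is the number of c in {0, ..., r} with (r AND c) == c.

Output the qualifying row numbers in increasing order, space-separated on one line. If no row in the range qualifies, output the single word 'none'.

Answer: 7 11 13 14 19 21 22 25 26 28 35 37 38 41 42

Derivation:
Row r has 2^popcount(r) filled cells, so we need popcount(r) = log2(8) = 3.
Scan r = 1..43 and keep those with exactly 3 one-bits:
r=1=1 popcount=1 -> skip
r=2=10 popcount=1 -> skip
r=3=11 popcount=2 -> skip
r=4=100 popcount=1 -> skip
r=5=101 popcount=2 -> skip
r=6=110 popcount=2 -> skip
r=7=111 popcount=3 -> KEEP
r=8=1000 popcount=1 -> skip
r=9=1001 popcount=2 -> skip
r=10=1010 popcount=2 -> skip
r=11=1011 popcount=3 -> KEEP
r=12=1100 popcount=2 -> skip
r=13=1101 popcount=3 -> KEEP
r=14=1110 popcount=3 -> KEEP
r=15=1111 popcount=4 -> skip
r=16=10000 popcount=1 -> skip
r=17=10001 popcount=2 -> skip
r=18=10010 popcount=2 -> skip
r=19=10011 popcount=3 -> KEEP
r=20=10100 popcount=2 -> skip
r=21=10101 popcount=3 -> KEEP
r=22=10110 popcount=3 -> KEEP
r=23=10111 popcount=4 -> skip
r=24=11000 popcount=2 -> skip
r=25=11001 popcount=3 -> KEEP
r=26=11010 popcount=3 -> KEEP
r=27=11011 popcount=4 -> skip
r=28=11100 popcount=3 -> KEEP
r=29=11101 popcount=4 -> skip
r=30=11110 popcount=4 -> skip
r=31=11111 popcount=5 -> skip
r=32=100000 popcount=1 -> skip
r=33=100001 popcount=2 -> skip
r=34=100010 popcount=2 -> skip
r=35=100011 popcount=3 -> KEEP
r=36=100100 popcount=2 -> skip
r=37=100101 popcount=3 -> KEEP
r=38=100110 popcount=3 -> KEEP
r=39=100111 popcount=4 -> skip
r=40=101000 popcount=2 -> skip
r=41=101001 popcount=3 -> KEEP
r=42=101010 popcount=3 -> KEEP
r=43=101011 popcount=4 -> skip
Kept rows: 7 11 13 14 19 21 22 25 26 28 35 37 38 41 42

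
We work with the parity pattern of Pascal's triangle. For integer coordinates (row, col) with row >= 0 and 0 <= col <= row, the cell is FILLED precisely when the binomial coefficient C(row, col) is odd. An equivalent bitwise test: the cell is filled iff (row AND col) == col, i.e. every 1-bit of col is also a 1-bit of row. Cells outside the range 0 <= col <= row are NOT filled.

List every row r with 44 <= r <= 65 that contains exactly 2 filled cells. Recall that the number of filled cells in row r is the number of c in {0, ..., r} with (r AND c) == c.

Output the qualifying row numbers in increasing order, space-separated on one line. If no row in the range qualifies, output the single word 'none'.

Answer: 64

Derivation:
Row r has 2^popcount(r) filled cells, so we need popcount(r) = log2(2) = 1.
Scan r = 44..65 and keep those with exactly 1 one-bits:
r=44=101100 popcount=3 -> skip
r=45=101101 popcount=4 -> skip
r=46=101110 popcount=4 -> skip
r=47=101111 popcount=5 -> skip
r=48=110000 popcount=2 -> skip
r=49=110001 popcount=3 -> skip
r=50=110010 popcount=3 -> skip
r=51=110011 popcount=4 -> skip
r=52=110100 popcount=3 -> skip
r=53=110101 popcount=4 -> skip
r=54=110110 popcount=4 -> skip
r=55=110111 popcount=5 -> skip
r=56=111000 popcount=3 -> skip
r=57=111001 popcount=4 -> skip
r=58=111010 popcount=4 -> skip
r=59=111011 popcount=5 -> skip
r=60=111100 popcount=4 -> skip
r=61=111101 popcount=5 -> skip
r=62=111110 popcount=5 -> skip
r=63=111111 popcount=6 -> skip
r=64=1000000 popcount=1 -> KEEP
r=65=1000001 popcount=2 -> skip
Kept rows: 64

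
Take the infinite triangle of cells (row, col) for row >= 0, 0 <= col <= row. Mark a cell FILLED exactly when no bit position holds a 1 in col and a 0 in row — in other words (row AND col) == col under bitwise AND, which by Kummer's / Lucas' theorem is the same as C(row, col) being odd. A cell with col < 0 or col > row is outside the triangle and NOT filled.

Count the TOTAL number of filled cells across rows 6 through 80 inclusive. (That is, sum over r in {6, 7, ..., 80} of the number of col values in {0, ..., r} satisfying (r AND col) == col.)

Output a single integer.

Answer: 880

Derivation:
r6=110 pc2: +4 =4
r7=111 pc3: +8 =12
r8=1000 pc1: +2 =14
r9=1001 pc2: +4 =18
r10=1010 pc2: +4 =22
r11=1011 pc3: +8 =30
r12=1100 pc2: +4 =34
r13=1101 pc3: +8 =42
r14=1110 pc3: +8 =50
r15=1111 pc4: +16 =66
r16=10000 pc1: +2 =68
r17=10001 pc2: +4 =72
r18=10010 pc2: +4 =76
r19=10011 pc3: +8 =84
r20=10100 pc2: +4 =88
r21=10101 pc3: +8 =96
r22=10110 pc3: +8 =104
r23=10111 pc4: +16 =120
r24=11000 pc2: +4 =124
r25=11001 pc3: +8 =132
r26=11010 pc3: +8 =140
r27=11011 pc4: +16 =156
r28=11100 pc3: +8 =164
r29=11101 pc4: +16 =180
r30=11110 pc4: +16 =196
r31=11111 pc5: +32 =228
r32=100000 pc1: +2 =230
r33=100001 pc2: +4 =234
r34=100010 pc2: +4 =238
r35=100011 pc3: +8 =246
r36=100100 pc2: +4 =250
r37=100101 pc3: +8 =258
r38=100110 pc3: +8 =266
r39=100111 pc4: +16 =282
r40=101000 pc2: +4 =286
r41=101001 pc3: +8 =294
r42=101010 pc3: +8 =302
r43=101011 pc4: +16 =318
r44=101100 pc3: +8 =326
r45=101101 pc4: +16 =342
r46=101110 pc4: +16 =358
r47=101111 pc5: +32 =390
r48=110000 pc2: +4 =394
r49=110001 pc3: +8 =402
r50=110010 pc3: +8 =410
r51=110011 pc4: +16 =426
r52=110100 pc3: +8 =434
r53=110101 pc4: +16 =450
r54=110110 pc4: +16 =466
r55=110111 pc5: +32 =498
r56=111000 pc3: +8 =506
r57=111001 pc4: +16 =522
r58=111010 pc4: +16 =538
r59=111011 pc5: +32 =570
r60=111100 pc4: +16 =586
r61=111101 pc5: +32 =618
r62=111110 pc5: +32 =650
r63=111111 pc6: +64 =714
r64=1000000 pc1: +2 =716
r65=1000001 pc2: +4 =720
r66=1000010 pc2: +4 =724
r67=1000011 pc3: +8 =732
r68=1000100 pc2: +4 =736
r69=1000101 pc3: +8 =744
r70=1000110 pc3: +8 =752
r71=1000111 pc4: +16 =768
r72=1001000 pc2: +4 =772
r73=1001001 pc3: +8 =780
r74=1001010 pc3: +8 =788
r75=1001011 pc4: +16 =804
r76=1001100 pc3: +8 =812
r77=1001101 pc4: +16 =828
r78=1001110 pc4: +16 =844
r79=1001111 pc5: +32 =876
r80=1010000 pc2: +4 =880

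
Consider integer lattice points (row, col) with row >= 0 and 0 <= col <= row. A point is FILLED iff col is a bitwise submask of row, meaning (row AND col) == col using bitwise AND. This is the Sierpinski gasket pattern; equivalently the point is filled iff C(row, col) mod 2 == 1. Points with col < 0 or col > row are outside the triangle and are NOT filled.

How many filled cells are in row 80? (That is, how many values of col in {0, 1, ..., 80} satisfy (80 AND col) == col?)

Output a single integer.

80 in binary = 1010000
popcount(80) = number of 1-bits in 1010000 = 2
A col c satisfies (80 AND c) == c iff every set bit of c is also set in 80; each of the 2 set bits of 80 can independently be on or off in c.
count = 2^2 = 4

Answer: 4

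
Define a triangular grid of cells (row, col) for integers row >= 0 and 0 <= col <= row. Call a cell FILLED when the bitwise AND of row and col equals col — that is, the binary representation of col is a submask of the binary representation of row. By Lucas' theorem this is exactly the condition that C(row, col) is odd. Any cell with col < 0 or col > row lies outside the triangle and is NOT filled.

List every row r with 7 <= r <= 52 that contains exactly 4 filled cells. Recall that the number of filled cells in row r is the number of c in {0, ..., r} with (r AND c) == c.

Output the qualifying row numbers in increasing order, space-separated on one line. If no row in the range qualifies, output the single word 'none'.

Row r has 2^popcount(r) filled cells, so we need popcount(r) = log2(4) = 2.
Scan r = 7..52 and keep those with exactly 2 one-bits:
r=7=111 popcount=3 -> skip
r=8=1000 popcount=1 -> skip
r=9=1001 popcount=2 -> KEEP
r=10=1010 popcount=2 -> KEEP
r=11=1011 popcount=3 -> skip
r=12=1100 popcount=2 -> KEEP
r=13=1101 popcount=3 -> skip
r=14=1110 popcount=3 -> skip
r=15=1111 popcount=4 -> skip
r=16=10000 popcount=1 -> skip
r=17=10001 popcount=2 -> KEEP
r=18=10010 popcount=2 -> KEEP
r=19=10011 popcount=3 -> skip
r=20=10100 popcount=2 -> KEEP
r=21=10101 popcount=3 -> skip
r=22=10110 popcount=3 -> skip
r=23=10111 popcount=4 -> skip
r=24=11000 popcount=2 -> KEEP
r=25=11001 popcount=3 -> skip
r=26=11010 popcount=3 -> skip
r=27=11011 popcount=4 -> skip
r=28=11100 popcount=3 -> skip
r=29=11101 popcount=4 -> skip
r=30=11110 popcount=4 -> skip
r=31=11111 popcount=5 -> skip
r=32=100000 popcount=1 -> skip
r=33=100001 popcount=2 -> KEEP
r=34=100010 popcount=2 -> KEEP
r=35=100011 popcount=3 -> skip
r=36=100100 popcount=2 -> KEEP
r=37=100101 popcount=3 -> skip
r=38=100110 popcount=3 -> skip
r=39=100111 popcount=4 -> skip
r=40=101000 popcount=2 -> KEEP
r=41=101001 popcount=3 -> skip
r=42=101010 popcount=3 -> skip
r=43=101011 popcount=4 -> skip
r=44=101100 popcount=3 -> skip
r=45=101101 popcount=4 -> skip
r=46=101110 popcount=4 -> skip
r=47=101111 popcount=5 -> skip
r=48=110000 popcount=2 -> KEEP
r=49=110001 popcount=3 -> skip
r=50=110010 popcount=3 -> skip
r=51=110011 popcount=4 -> skip
r=52=110100 popcount=3 -> skip
Kept rows: 9 10 12 17 18 20 24 33 34 36 40 48

Answer: 9 10 12 17 18 20 24 33 34 36 40 48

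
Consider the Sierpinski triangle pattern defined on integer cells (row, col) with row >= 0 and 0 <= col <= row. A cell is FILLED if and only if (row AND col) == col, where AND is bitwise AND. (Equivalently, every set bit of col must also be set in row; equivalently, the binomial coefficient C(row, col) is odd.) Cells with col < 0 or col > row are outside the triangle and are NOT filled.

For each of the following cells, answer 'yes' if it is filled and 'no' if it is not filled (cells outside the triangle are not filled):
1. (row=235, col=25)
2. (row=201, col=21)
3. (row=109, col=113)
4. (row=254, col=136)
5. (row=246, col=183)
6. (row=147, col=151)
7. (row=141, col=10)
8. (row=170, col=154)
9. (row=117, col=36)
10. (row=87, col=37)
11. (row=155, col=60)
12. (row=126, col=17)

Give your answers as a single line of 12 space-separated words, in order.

Answer: no no no yes no no no no yes no no no

Derivation:
(235,25): row=0b11101011, col=0b11001, row AND col = 0b1001 = 9; 9 != 25 -> empty
(201,21): row=0b11001001, col=0b10101, row AND col = 0b1 = 1; 1 != 21 -> empty
(109,113): col outside [0, 109] -> not filled
(254,136): row=0b11111110, col=0b10001000, row AND col = 0b10001000 = 136; 136 == 136 -> filled
(246,183): row=0b11110110, col=0b10110111, row AND col = 0b10110110 = 182; 182 != 183 -> empty
(147,151): col outside [0, 147] -> not filled
(141,10): row=0b10001101, col=0b1010, row AND col = 0b1000 = 8; 8 != 10 -> empty
(170,154): row=0b10101010, col=0b10011010, row AND col = 0b10001010 = 138; 138 != 154 -> empty
(117,36): row=0b1110101, col=0b100100, row AND col = 0b100100 = 36; 36 == 36 -> filled
(87,37): row=0b1010111, col=0b100101, row AND col = 0b101 = 5; 5 != 37 -> empty
(155,60): row=0b10011011, col=0b111100, row AND col = 0b11000 = 24; 24 != 60 -> empty
(126,17): row=0b1111110, col=0b10001, row AND col = 0b10000 = 16; 16 != 17 -> empty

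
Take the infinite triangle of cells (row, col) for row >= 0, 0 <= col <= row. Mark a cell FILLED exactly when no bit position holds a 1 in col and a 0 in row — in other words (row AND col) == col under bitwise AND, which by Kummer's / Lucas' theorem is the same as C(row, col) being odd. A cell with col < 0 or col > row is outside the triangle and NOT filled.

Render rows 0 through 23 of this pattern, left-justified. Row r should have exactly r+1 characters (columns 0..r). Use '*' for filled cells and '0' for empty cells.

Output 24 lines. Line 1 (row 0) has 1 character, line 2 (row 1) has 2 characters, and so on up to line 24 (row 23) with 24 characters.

r0=0: *
r1=1: **
r2=10: *0*
r3=11: ****
r4=100: *000*
r5=101: **00**
r6=110: *0*0*0*
r7=111: ********
r8=1000: *0000000*
r9=1001: **000000**
r10=1010: *0*00000*0*
r11=1011: ****0000****
r12=1100: *000*000*000*
r13=1101: **00**00**00**
r14=1110: *0*0*0*0*0*0*0*
r15=1111: ****************
r16=10000: *000000000000000*
r17=10001: **00000000000000**
r18=10010: *0*0000000000000*0*
r19=10011: ****000000000000****
r20=10100: *000*00000000000*000*
r21=10101: **00**0000000000**00**
r22=10110: *0*0*0*000000000*0*0*0*
r23=10111: ********00000000********

Answer: *
**
*0*
****
*000*
**00**
*0*0*0*
********
*0000000*
**000000**
*0*00000*0*
****0000****
*000*000*000*
**00**00**00**
*0*0*0*0*0*0*0*
****************
*000000000000000*
**00000000000000**
*0*0000000000000*0*
****000000000000****
*000*00000000000*000*
**00**0000000000**00**
*0*0*0*000000000*0*0*0*
********00000000********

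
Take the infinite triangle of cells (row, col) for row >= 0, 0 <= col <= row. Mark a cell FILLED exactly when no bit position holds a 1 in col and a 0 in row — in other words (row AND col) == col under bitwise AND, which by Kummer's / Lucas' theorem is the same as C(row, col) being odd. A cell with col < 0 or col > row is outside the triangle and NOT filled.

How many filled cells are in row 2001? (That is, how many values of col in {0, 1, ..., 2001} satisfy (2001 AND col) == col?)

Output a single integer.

Answer: 128

Derivation:
2001 in binary = 11111010001
popcount(2001) = number of 1-bits in 11111010001 = 7
A col c satisfies (2001 AND c) == c iff every set bit of c is also set in 2001; each of the 7 set bits of 2001 can independently be on or off in c.
count = 2^7 = 128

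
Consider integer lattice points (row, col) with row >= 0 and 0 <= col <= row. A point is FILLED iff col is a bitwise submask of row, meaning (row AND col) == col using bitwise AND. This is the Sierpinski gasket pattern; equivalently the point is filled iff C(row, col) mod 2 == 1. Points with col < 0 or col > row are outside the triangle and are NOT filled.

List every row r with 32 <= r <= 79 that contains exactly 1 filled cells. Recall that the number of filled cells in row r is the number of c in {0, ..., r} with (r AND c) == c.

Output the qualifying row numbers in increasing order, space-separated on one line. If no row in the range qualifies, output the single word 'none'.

Answer: none

Derivation:
Row r has 2^popcount(r) filled cells, so we need popcount(r) = log2(1) = 0.
Scan r = 32..79 and keep those with exactly 0 one-bits:
r=32=100000 popcount=1 -> skip
r=33=100001 popcount=2 -> skip
r=34=100010 popcount=2 -> skip
r=35=100011 popcount=3 -> skip
r=36=100100 popcount=2 -> skip
r=37=100101 popcount=3 -> skip
r=38=100110 popcount=3 -> skip
r=39=100111 popcount=4 -> skip
r=40=101000 popcount=2 -> skip
r=41=101001 popcount=3 -> skip
r=42=101010 popcount=3 -> skip
r=43=101011 popcount=4 -> skip
r=44=101100 popcount=3 -> skip
r=45=101101 popcount=4 -> skip
r=46=101110 popcount=4 -> skip
r=47=101111 popcount=5 -> skip
r=48=110000 popcount=2 -> skip
r=49=110001 popcount=3 -> skip
r=50=110010 popcount=3 -> skip
r=51=110011 popcount=4 -> skip
r=52=110100 popcount=3 -> skip
r=53=110101 popcount=4 -> skip
r=54=110110 popcount=4 -> skip
r=55=110111 popcount=5 -> skip
r=56=111000 popcount=3 -> skip
r=57=111001 popcount=4 -> skip
r=58=111010 popcount=4 -> skip
r=59=111011 popcount=5 -> skip
r=60=111100 popcount=4 -> skip
r=61=111101 popcount=5 -> skip
r=62=111110 popcount=5 -> skip
r=63=111111 popcount=6 -> skip
r=64=1000000 popcount=1 -> skip
r=65=1000001 popcount=2 -> skip
r=66=1000010 popcount=2 -> skip
r=67=1000011 popcount=3 -> skip
r=68=1000100 popcount=2 -> skip
r=69=1000101 popcount=3 -> skip
r=70=1000110 popcount=3 -> skip
r=71=1000111 popcount=4 -> skip
r=72=1001000 popcount=2 -> skip
r=73=1001001 popcount=3 -> skip
r=74=1001010 popcount=3 -> skip
r=75=1001011 popcount=4 -> skip
r=76=1001100 popcount=3 -> skip
r=77=1001101 popcount=4 -> skip
r=78=1001110 popcount=4 -> skip
r=79=1001111 popcount=5 -> skip
Kept rows: none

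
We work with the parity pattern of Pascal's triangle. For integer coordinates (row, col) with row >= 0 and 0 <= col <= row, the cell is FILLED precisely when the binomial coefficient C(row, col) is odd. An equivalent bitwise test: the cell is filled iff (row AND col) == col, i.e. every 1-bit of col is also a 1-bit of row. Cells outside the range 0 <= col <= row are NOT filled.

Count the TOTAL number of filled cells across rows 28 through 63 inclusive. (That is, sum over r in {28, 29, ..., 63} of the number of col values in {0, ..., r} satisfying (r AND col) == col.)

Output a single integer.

r28=11100 pc3: +8 =8
r29=11101 pc4: +16 =24
r30=11110 pc4: +16 =40
r31=11111 pc5: +32 =72
r32=100000 pc1: +2 =74
r33=100001 pc2: +4 =78
r34=100010 pc2: +4 =82
r35=100011 pc3: +8 =90
r36=100100 pc2: +4 =94
r37=100101 pc3: +8 =102
r38=100110 pc3: +8 =110
r39=100111 pc4: +16 =126
r40=101000 pc2: +4 =130
r41=101001 pc3: +8 =138
r42=101010 pc3: +8 =146
r43=101011 pc4: +16 =162
r44=101100 pc3: +8 =170
r45=101101 pc4: +16 =186
r46=101110 pc4: +16 =202
r47=101111 pc5: +32 =234
r48=110000 pc2: +4 =238
r49=110001 pc3: +8 =246
r50=110010 pc3: +8 =254
r51=110011 pc4: +16 =270
r52=110100 pc3: +8 =278
r53=110101 pc4: +16 =294
r54=110110 pc4: +16 =310
r55=110111 pc5: +32 =342
r56=111000 pc3: +8 =350
r57=111001 pc4: +16 =366
r58=111010 pc4: +16 =382
r59=111011 pc5: +32 =414
r60=111100 pc4: +16 =430
r61=111101 pc5: +32 =462
r62=111110 pc5: +32 =494
r63=111111 pc6: +64 =558

Answer: 558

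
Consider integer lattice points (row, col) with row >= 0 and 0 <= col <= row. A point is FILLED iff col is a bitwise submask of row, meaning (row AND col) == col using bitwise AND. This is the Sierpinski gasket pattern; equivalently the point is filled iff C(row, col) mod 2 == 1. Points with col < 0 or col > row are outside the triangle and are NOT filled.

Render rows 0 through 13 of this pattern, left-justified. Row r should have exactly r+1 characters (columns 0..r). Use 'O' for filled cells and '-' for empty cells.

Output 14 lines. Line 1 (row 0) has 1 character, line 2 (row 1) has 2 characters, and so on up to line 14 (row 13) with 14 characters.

r0=0: O
r1=1: OO
r2=10: O-O
r3=11: OOOO
r4=100: O---O
r5=101: OO--OO
r6=110: O-O-O-O
r7=111: OOOOOOOO
r8=1000: O-------O
r9=1001: OO------OO
r10=1010: O-O-----O-O
r11=1011: OOOO----OOOO
r12=1100: O---O---O---O
r13=1101: OO--OO--OO--OO

Answer: O
OO
O-O
OOOO
O---O
OO--OO
O-O-O-O
OOOOOOOO
O-------O
OO------OO
O-O-----O-O
OOOO----OOOO
O---O---O---O
OO--OO--OO--OO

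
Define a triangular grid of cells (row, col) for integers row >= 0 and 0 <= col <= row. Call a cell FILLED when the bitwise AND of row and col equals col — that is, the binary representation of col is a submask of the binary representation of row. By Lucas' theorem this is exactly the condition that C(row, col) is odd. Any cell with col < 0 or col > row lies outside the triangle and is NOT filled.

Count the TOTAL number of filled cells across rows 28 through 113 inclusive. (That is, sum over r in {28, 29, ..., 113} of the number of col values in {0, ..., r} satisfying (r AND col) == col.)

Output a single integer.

Answer: 1392

Derivation:
r28=11100 pc3: +8 =8
r29=11101 pc4: +16 =24
r30=11110 pc4: +16 =40
r31=11111 pc5: +32 =72
r32=100000 pc1: +2 =74
r33=100001 pc2: +4 =78
r34=100010 pc2: +4 =82
r35=100011 pc3: +8 =90
r36=100100 pc2: +4 =94
r37=100101 pc3: +8 =102
r38=100110 pc3: +8 =110
r39=100111 pc4: +16 =126
r40=101000 pc2: +4 =130
r41=101001 pc3: +8 =138
r42=101010 pc3: +8 =146
r43=101011 pc4: +16 =162
r44=101100 pc3: +8 =170
r45=101101 pc4: +16 =186
r46=101110 pc4: +16 =202
r47=101111 pc5: +32 =234
r48=110000 pc2: +4 =238
r49=110001 pc3: +8 =246
r50=110010 pc3: +8 =254
r51=110011 pc4: +16 =270
r52=110100 pc3: +8 =278
r53=110101 pc4: +16 =294
r54=110110 pc4: +16 =310
r55=110111 pc5: +32 =342
r56=111000 pc3: +8 =350
r57=111001 pc4: +16 =366
r58=111010 pc4: +16 =382
r59=111011 pc5: +32 =414
r60=111100 pc4: +16 =430
r61=111101 pc5: +32 =462
r62=111110 pc5: +32 =494
r63=111111 pc6: +64 =558
r64=1000000 pc1: +2 =560
r65=1000001 pc2: +4 =564
r66=1000010 pc2: +4 =568
r67=1000011 pc3: +8 =576
r68=1000100 pc2: +4 =580
r69=1000101 pc3: +8 =588
r70=1000110 pc3: +8 =596
r71=1000111 pc4: +16 =612
r72=1001000 pc2: +4 =616
r73=1001001 pc3: +8 =624
r74=1001010 pc3: +8 =632
r75=1001011 pc4: +16 =648
r76=1001100 pc3: +8 =656
r77=1001101 pc4: +16 =672
r78=1001110 pc4: +16 =688
r79=1001111 pc5: +32 =720
r80=1010000 pc2: +4 =724
r81=1010001 pc3: +8 =732
r82=1010010 pc3: +8 =740
r83=1010011 pc4: +16 =756
r84=1010100 pc3: +8 =764
r85=1010101 pc4: +16 =780
r86=1010110 pc4: +16 =796
r87=1010111 pc5: +32 =828
r88=1011000 pc3: +8 =836
r89=1011001 pc4: +16 =852
r90=1011010 pc4: +16 =868
r91=1011011 pc5: +32 =900
r92=1011100 pc4: +16 =916
r93=1011101 pc5: +32 =948
r94=1011110 pc5: +32 =980
r95=1011111 pc6: +64 =1044
r96=1100000 pc2: +4 =1048
r97=1100001 pc3: +8 =1056
r98=1100010 pc3: +8 =1064
r99=1100011 pc4: +16 =1080
r100=1100100 pc3: +8 =1088
r101=1100101 pc4: +16 =1104
r102=1100110 pc4: +16 =1120
r103=1100111 pc5: +32 =1152
r104=1101000 pc3: +8 =1160
r105=1101001 pc4: +16 =1176
r106=1101010 pc4: +16 =1192
r107=1101011 pc5: +32 =1224
r108=1101100 pc4: +16 =1240
r109=1101101 pc5: +32 =1272
r110=1101110 pc5: +32 =1304
r111=1101111 pc6: +64 =1368
r112=1110000 pc3: +8 =1376
r113=1110001 pc4: +16 =1392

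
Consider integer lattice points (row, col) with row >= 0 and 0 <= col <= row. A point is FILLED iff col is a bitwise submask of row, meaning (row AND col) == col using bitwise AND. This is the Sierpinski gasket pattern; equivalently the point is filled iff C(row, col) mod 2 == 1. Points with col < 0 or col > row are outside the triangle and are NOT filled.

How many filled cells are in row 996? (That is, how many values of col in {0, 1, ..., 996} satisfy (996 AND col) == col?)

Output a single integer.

Answer: 64

Derivation:
996 in binary = 1111100100
popcount(996) = number of 1-bits in 1111100100 = 6
A col c satisfies (996 AND c) == c iff every set bit of c is also set in 996; each of the 6 set bits of 996 can independently be on or off in c.
count = 2^6 = 64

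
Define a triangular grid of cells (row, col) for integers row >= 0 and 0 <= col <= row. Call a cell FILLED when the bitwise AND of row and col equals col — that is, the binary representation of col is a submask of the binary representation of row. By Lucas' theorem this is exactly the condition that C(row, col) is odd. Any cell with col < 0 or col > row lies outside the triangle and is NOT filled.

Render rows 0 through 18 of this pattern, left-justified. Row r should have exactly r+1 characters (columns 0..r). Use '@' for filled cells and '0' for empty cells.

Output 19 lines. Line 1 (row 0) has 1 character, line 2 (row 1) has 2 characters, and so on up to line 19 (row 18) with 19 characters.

Answer: @
@@
@0@
@@@@
@000@
@@00@@
@0@0@0@
@@@@@@@@
@0000000@
@@000000@@
@0@00000@0@
@@@@0000@@@@
@000@000@000@
@@00@@00@@00@@
@0@0@0@0@0@0@0@
@@@@@@@@@@@@@@@@
@000000000000000@
@@00000000000000@@
@0@0000000000000@0@

Derivation:
r0=0: @
r1=1: @@
r2=10: @0@
r3=11: @@@@
r4=100: @000@
r5=101: @@00@@
r6=110: @0@0@0@
r7=111: @@@@@@@@
r8=1000: @0000000@
r9=1001: @@000000@@
r10=1010: @0@00000@0@
r11=1011: @@@@0000@@@@
r12=1100: @000@000@000@
r13=1101: @@00@@00@@00@@
r14=1110: @0@0@0@0@0@0@0@
r15=1111: @@@@@@@@@@@@@@@@
r16=10000: @000000000000000@
r17=10001: @@00000000000000@@
r18=10010: @0@0000000000000@0@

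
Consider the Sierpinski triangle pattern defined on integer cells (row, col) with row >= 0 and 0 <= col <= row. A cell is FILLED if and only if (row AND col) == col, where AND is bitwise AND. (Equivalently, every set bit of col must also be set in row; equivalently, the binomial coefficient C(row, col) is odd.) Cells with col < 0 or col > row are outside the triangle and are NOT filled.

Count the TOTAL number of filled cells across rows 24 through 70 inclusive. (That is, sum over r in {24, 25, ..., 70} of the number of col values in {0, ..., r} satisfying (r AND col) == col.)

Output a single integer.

r24=11000 pc2: +4 =4
r25=11001 pc3: +8 =12
r26=11010 pc3: +8 =20
r27=11011 pc4: +16 =36
r28=11100 pc3: +8 =44
r29=11101 pc4: +16 =60
r30=11110 pc4: +16 =76
r31=11111 pc5: +32 =108
r32=100000 pc1: +2 =110
r33=100001 pc2: +4 =114
r34=100010 pc2: +4 =118
r35=100011 pc3: +8 =126
r36=100100 pc2: +4 =130
r37=100101 pc3: +8 =138
r38=100110 pc3: +8 =146
r39=100111 pc4: +16 =162
r40=101000 pc2: +4 =166
r41=101001 pc3: +8 =174
r42=101010 pc3: +8 =182
r43=101011 pc4: +16 =198
r44=101100 pc3: +8 =206
r45=101101 pc4: +16 =222
r46=101110 pc4: +16 =238
r47=101111 pc5: +32 =270
r48=110000 pc2: +4 =274
r49=110001 pc3: +8 =282
r50=110010 pc3: +8 =290
r51=110011 pc4: +16 =306
r52=110100 pc3: +8 =314
r53=110101 pc4: +16 =330
r54=110110 pc4: +16 =346
r55=110111 pc5: +32 =378
r56=111000 pc3: +8 =386
r57=111001 pc4: +16 =402
r58=111010 pc4: +16 =418
r59=111011 pc5: +32 =450
r60=111100 pc4: +16 =466
r61=111101 pc5: +32 =498
r62=111110 pc5: +32 =530
r63=111111 pc6: +64 =594
r64=1000000 pc1: +2 =596
r65=1000001 pc2: +4 =600
r66=1000010 pc2: +4 =604
r67=1000011 pc3: +8 =612
r68=1000100 pc2: +4 =616
r69=1000101 pc3: +8 =624
r70=1000110 pc3: +8 =632

Answer: 632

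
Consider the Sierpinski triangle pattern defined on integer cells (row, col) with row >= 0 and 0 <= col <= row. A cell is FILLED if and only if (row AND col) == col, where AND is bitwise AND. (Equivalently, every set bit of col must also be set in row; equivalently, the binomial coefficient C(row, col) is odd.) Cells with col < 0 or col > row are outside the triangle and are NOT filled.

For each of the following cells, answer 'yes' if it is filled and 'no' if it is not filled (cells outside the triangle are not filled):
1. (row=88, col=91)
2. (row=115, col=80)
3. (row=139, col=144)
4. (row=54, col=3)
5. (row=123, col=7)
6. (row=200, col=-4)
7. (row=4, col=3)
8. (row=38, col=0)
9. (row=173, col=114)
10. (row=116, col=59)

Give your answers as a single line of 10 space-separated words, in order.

Answer: no yes no no no no no yes no no

Derivation:
(88,91): col outside [0, 88] -> not filled
(115,80): row=0b1110011, col=0b1010000, row AND col = 0b1010000 = 80; 80 == 80 -> filled
(139,144): col outside [0, 139] -> not filled
(54,3): row=0b110110, col=0b11, row AND col = 0b10 = 2; 2 != 3 -> empty
(123,7): row=0b1111011, col=0b111, row AND col = 0b11 = 3; 3 != 7 -> empty
(200,-4): col outside [0, 200] -> not filled
(4,3): row=0b100, col=0b11, row AND col = 0b0 = 0; 0 != 3 -> empty
(38,0): row=0b100110, col=0b0, row AND col = 0b0 = 0; 0 == 0 -> filled
(173,114): row=0b10101101, col=0b1110010, row AND col = 0b100000 = 32; 32 != 114 -> empty
(116,59): row=0b1110100, col=0b111011, row AND col = 0b110000 = 48; 48 != 59 -> empty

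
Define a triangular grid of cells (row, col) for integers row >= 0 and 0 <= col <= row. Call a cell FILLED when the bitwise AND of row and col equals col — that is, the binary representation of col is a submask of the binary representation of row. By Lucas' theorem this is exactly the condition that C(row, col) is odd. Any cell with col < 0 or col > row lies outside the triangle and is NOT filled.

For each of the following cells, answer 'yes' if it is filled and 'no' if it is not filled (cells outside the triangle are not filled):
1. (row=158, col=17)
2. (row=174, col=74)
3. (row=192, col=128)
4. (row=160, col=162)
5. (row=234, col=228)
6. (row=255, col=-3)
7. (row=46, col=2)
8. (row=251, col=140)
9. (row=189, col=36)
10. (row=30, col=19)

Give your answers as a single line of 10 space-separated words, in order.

Answer: no no yes no no no yes no yes no

Derivation:
(158,17): row=0b10011110, col=0b10001, row AND col = 0b10000 = 16; 16 != 17 -> empty
(174,74): row=0b10101110, col=0b1001010, row AND col = 0b1010 = 10; 10 != 74 -> empty
(192,128): row=0b11000000, col=0b10000000, row AND col = 0b10000000 = 128; 128 == 128 -> filled
(160,162): col outside [0, 160] -> not filled
(234,228): row=0b11101010, col=0b11100100, row AND col = 0b11100000 = 224; 224 != 228 -> empty
(255,-3): col outside [0, 255] -> not filled
(46,2): row=0b101110, col=0b10, row AND col = 0b10 = 2; 2 == 2 -> filled
(251,140): row=0b11111011, col=0b10001100, row AND col = 0b10001000 = 136; 136 != 140 -> empty
(189,36): row=0b10111101, col=0b100100, row AND col = 0b100100 = 36; 36 == 36 -> filled
(30,19): row=0b11110, col=0b10011, row AND col = 0b10010 = 18; 18 != 19 -> empty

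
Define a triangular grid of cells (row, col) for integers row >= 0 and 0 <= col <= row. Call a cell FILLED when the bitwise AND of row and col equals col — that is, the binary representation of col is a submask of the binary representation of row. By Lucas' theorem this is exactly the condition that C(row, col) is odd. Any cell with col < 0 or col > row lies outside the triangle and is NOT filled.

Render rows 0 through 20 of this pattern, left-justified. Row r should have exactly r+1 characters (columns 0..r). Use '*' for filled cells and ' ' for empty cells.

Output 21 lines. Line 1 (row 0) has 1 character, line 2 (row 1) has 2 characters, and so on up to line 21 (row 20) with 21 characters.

Answer: *
**
* *
****
*   *
**  **
* * * *
********
*       *
**      **
* *     * *
****    ****
*   *   *   *
**  **  **  **
* * * * * * * *
****************
*               *
**              **
* *             * *
****            ****
*   *           *   *

Derivation:
r0=0: *
r1=1: **
r2=10: * *
r3=11: ****
r4=100: *   *
r5=101: **  **
r6=110: * * * *
r7=111: ********
r8=1000: *       *
r9=1001: **      **
r10=1010: * *     * *
r11=1011: ****    ****
r12=1100: *   *   *   *
r13=1101: **  **  **  **
r14=1110: * * * * * * * *
r15=1111: ****************
r16=10000: *               *
r17=10001: **              **
r18=10010: * *             * *
r19=10011: ****            ****
r20=10100: *   *           *   *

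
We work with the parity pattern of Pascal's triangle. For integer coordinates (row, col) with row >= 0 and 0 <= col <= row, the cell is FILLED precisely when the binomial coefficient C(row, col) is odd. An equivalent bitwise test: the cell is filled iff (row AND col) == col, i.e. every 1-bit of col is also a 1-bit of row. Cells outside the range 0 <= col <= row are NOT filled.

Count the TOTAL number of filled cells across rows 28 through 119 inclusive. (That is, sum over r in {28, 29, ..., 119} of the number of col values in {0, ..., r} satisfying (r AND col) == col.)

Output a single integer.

r28=11100 pc3: +8 =8
r29=11101 pc4: +16 =24
r30=11110 pc4: +16 =40
r31=11111 pc5: +32 =72
r32=100000 pc1: +2 =74
r33=100001 pc2: +4 =78
r34=100010 pc2: +4 =82
r35=100011 pc3: +8 =90
r36=100100 pc2: +4 =94
r37=100101 pc3: +8 =102
r38=100110 pc3: +8 =110
r39=100111 pc4: +16 =126
r40=101000 pc2: +4 =130
r41=101001 pc3: +8 =138
r42=101010 pc3: +8 =146
r43=101011 pc4: +16 =162
r44=101100 pc3: +8 =170
r45=101101 pc4: +16 =186
r46=101110 pc4: +16 =202
r47=101111 pc5: +32 =234
r48=110000 pc2: +4 =238
r49=110001 pc3: +8 =246
r50=110010 pc3: +8 =254
r51=110011 pc4: +16 =270
r52=110100 pc3: +8 =278
r53=110101 pc4: +16 =294
r54=110110 pc4: +16 =310
r55=110111 pc5: +32 =342
r56=111000 pc3: +8 =350
r57=111001 pc4: +16 =366
r58=111010 pc4: +16 =382
r59=111011 pc5: +32 =414
r60=111100 pc4: +16 =430
r61=111101 pc5: +32 =462
r62=111110 pc5: +32 =494
r63=111111 pc6: +64 =558
r64=1000000 pc1: +2 =560
r65=1000001 pc2: +4 =564
r66=1000010 pc2: +4 =568
r67=1000011 pc3: +8 =576
r68=1000100 pc2: +4 =580
r69=1000101 pc3: +8 =588
r70=1000110 pc3: +8 =596
r71=1000111 pc4: +16 =612
r72=1001000 pc2: +4 =616
r73=1001001 pc3: +8 =624
r74=1001010 pc3: +8 =632
r75=1001011 pc4: +16 =648
r76=1001100 pc3: +8 =656
r77=1001101 pc4: +16 =672
r78=1001110 pc4: +16 =688
r79=1001111 pc5: +32 =720
r80=1010000 pc2: +4 =724
r81=1010001 pc3: +8 =732
r82=1010010 pc3: +8 =740
r83=1010011 pc4: +16 =756
r84=1010100 pc3: +8 =764
r85=1010101 pc4: +16 =780
r86=1010110 pc4: +16 =796
r87=1010111 pc5: +32 =828
r88=1011000 pc3: +8 =836
r89=1011001 pc4: +16 =852
r90=1011010 pc4: +16 =868
r91=1011011 pc5: +32 =900
r92=1011100 pc4: +16 =916
r93=1011101 pc5: +32 =948
r94=1011110 pc5: +32 =980
r95=1011111 pc6: +64 =1044
r96=1100000 pc2: +4 =1048
r97=1100001 pc3: +8 =1056
r98=1100010 pc3: +8 =1064
r99=1100011 pc4: +16 =1080
r100=1100100 pc3: +8 =1088
r101=1100101 pc4: +16 =1104
r102=1100110 pc4: +16 =1120
r103=1100111 pc5: +32 =1152
r104=1101000 pc3: +8 =1160
r105=1101001 pc4: +16 =1176
r106=1101010 pc4: +16 =1192
r107=1101011 pc5: +32 =1224
r108=1101100 pc4: +16 =1240
r109=1101101 pc5: +32 =1272
r110=1101110 pc5: +32 =1304
r111=1101111 pc6: +64 =1368
r112=1110000 pc3: +8 =1376
r113=1110001 pc4: +16 =1392
r114=1110010 pc4: +16 =1408
r115=1110011 pc5: +32 =1440
r116=1110100 pc4: +16 =1456
r117=1110101 pc5: +32 =1488
r118=1110110 pc5: +32 =1520
r119=1110111 pc6: +64 =1584

Answer: 1584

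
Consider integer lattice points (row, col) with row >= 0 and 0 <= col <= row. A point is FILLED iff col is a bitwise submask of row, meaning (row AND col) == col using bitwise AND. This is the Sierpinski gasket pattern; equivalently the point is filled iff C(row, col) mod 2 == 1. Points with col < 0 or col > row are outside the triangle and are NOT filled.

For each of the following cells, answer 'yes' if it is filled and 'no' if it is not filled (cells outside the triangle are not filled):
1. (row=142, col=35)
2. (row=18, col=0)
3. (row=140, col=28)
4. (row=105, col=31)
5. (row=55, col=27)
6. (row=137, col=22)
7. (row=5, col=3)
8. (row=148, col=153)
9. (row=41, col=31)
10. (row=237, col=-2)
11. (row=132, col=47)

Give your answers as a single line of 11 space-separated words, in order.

(142,35): row=0b10001110, col=0b100011, row AND col = 0b10 = 2; 2 != 35 -> empty
(18,0): row=0b10010, col=0b0, row AND col = 0b0 = 0; 0 == 0 -> filled
(140,28): row=0b10001100, col=0b11100, row AND col = 0b1100 = 12; 12 != 28 -> empty
(105,31): row=0b1101001, col=0b11111, row AND col = 0b1001 = 9; 9 != 31 -> empty
(55,27): row=0b110111, col=0b11011, row AND col = 0b10011 = 19; 19 != 27 -> empty
(137,22): row=0b10001001, col=0b10110, row AND col = 0b0 = 0; 0 != 22 -> empty
(5,3): row=0b101, col=0b11, row AND col = 0b1 = 1; 1 != 3 -> empty
(148,153): col outside [0, 148] -> not filled
(41,31): row=0b101001, col=0b11111, row AND col = 0b1001 = 9; 9 != 31 -> empty
(237,-2): col outside [0, 237] -> not filled
(132,47): row=0b10000100, col=0b101111, row AND col = 0b100 = 4; 4 != 47 -> empty

Answer: no yes no no no no no no no no no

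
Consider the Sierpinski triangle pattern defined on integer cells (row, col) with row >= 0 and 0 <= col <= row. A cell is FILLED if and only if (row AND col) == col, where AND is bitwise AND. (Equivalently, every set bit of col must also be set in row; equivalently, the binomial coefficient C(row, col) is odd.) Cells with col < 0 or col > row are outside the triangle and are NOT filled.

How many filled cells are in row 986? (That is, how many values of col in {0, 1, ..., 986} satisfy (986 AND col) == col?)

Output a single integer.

986 in binary = 1111011010
popcount(986) = number of 1-bits in 1111011010 = 7
A col c satisfies (986 AND c) == c iff every set bit of c is also set in 986; each of the 7 set bits of 986 can independently be on or off in c.
count = 2^7 = 128

Answer: 128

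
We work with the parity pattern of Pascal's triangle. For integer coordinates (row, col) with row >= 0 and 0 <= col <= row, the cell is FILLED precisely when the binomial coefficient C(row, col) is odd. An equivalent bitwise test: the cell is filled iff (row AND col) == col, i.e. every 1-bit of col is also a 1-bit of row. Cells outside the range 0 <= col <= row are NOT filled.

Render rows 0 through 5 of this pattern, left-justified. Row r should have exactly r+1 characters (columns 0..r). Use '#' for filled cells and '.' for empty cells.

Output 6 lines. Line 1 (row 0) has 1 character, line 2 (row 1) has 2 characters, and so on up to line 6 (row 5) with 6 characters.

r0=0: #
r1=1: ##
r2=10: #.#
r3=11: ####
r4=100: #...#
r5=101: ##..##

Answer: #
##
#.#
####
#...#
##..##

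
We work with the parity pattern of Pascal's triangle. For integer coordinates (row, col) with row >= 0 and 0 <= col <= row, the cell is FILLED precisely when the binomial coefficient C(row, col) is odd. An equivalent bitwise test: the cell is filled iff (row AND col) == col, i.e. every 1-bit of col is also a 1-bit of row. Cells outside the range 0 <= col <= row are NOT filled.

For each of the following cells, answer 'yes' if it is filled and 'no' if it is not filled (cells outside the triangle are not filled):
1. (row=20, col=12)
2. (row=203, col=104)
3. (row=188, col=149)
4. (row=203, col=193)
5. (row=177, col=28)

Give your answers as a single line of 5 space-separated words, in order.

(20,12): row=0b10100, col=0b1100, row AND col = 0b100 = 4; 4 != 12 -> empty
(203,104): row=0b11001011, col=0b1101000, row AND col = 0b1001000 = 72; 72 != 104 -> empty
(188,149): row=0b10111100, col=0b10010101, row AND col = 0b10010100 = 148; 148 != 149 -> empty
(203,193): row=0b11001011, col=0b11000001, row AND col = 0b11000001 = 193; 193 == 193 -> filled
(177,28): row=0b10110001, col=0b11100, row AND col = 0b10000 = 16; 16 != 28 -> empty

Answer: no no no yes no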